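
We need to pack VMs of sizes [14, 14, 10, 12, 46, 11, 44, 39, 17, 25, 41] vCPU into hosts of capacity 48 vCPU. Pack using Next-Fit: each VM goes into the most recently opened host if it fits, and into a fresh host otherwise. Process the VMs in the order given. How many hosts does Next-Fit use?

8

Put 14 vCPU in host 1; 34 vCPU remain.
Put 14 vCPU in host 1; 20 vCPU remain.
Put 10 vCPU in host 1; 10 vCPU remain.
Put 12 vCPU in host 2; 36 vCPU remain.
Put 46 vCPU in host 3; 2 vCPU remain.
Put 11 vCPU in host 4; 37 vCPU remain.
Put 44 vCPU in host 5; 4 vCPU remain.
Put 39 vCPU in host 6; 9 vCPU remain.
Put 17 vCPU in host 7; 31 vCPU remain.
Put 25 vCPU in host 7; 6 vCPU remain.
Put 41 vCPU in host 8; 7 vCPU remain.
Final hosts: [14,14,10] [12] [46] [11] [44] [39] [17,25] [41].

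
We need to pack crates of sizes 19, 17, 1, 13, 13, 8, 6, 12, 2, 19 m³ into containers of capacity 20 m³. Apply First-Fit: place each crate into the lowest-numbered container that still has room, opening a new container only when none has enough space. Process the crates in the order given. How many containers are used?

Put 19 m³ in container 1; 1 m³ remain.
Put 17 m³ in container 2; 3 m³ remain.
Put 1 m³ in container 1; 0 m³ remain.
Put 13 m³ in container 3; 7 m³ remain.
Put 13 m³ in container 4; 7 m³ remain.
Put 8 m³ in container 5; 12 m³ remain.
Put 6 m³ in container 3; 1 m³ remain.
Put 12 m³ in container 5; 0 m³ remain.
Put 2 m³ in container 2; 1 m³ remain.
Put 19 m³ in container 6; 1 m³ remain.

6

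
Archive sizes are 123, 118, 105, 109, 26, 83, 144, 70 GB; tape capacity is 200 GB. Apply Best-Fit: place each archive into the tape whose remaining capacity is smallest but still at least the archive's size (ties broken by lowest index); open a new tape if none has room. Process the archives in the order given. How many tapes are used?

Put 123 GB in tape 1; 77 GB remain.
Put 118 GB in tape 2; 82 GB remain.
Put 105 GB in tape 3; 95 GB remain.
Put 109 GB in tape 4; 91 GB remain.
Put 26 GB in tape 1; 51 GB remain.
Put 83 GB in tape 4; 8 GB remain.
Put 144 GB in tape 5; 56 GB remain.
Put 70 GB in tape 2; 12 GB remain.
Final tapes: [123,26] [118,70] [105] [109,83] [144].

5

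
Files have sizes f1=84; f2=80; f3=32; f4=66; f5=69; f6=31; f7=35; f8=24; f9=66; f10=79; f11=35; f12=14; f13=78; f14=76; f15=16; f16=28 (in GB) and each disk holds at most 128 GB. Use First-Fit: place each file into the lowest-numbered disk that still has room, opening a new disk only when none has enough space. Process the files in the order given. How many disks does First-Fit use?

8

disk 1: place f1 (84 GB), 44 GB left
disk 2: place f2 (80 GB), 48 GB left
disk 1: place f3 (32 GB), 12 GB left
disk 3: place f4 (66 GB), 62 GB left
disk 4: place f5 (69 GB), 59 GB left
disk 2: place f6 (31 GB), 17 GB left
disk 3: place f7 (35 GB), 27 GB left
disk 3: place f8 (24 GB), 3 GB left
disk 5: place f9 (66 GB), 62 GB left
disk 6: place f10 (79 GB), 49 GB left
disk 4: place f11 (35 GB), 24 GB left
disk 2: place f12 (14 GB), 3 GB left
disk 7: place f13 (78 GB), 50 GB left
disk 8: place f14 (76 GB), 52 GB left
disk 4: place f15 (16 GB), 8 GB left
disk 5: place f16 (28 GB), 34 GB left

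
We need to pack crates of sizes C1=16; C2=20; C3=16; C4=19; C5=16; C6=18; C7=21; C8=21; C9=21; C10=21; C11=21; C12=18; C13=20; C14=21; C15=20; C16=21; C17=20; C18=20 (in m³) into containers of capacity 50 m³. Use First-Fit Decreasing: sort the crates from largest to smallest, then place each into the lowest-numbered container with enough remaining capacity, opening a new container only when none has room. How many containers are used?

9

Sorted descending: 21, 21, 21, 21, 21, 21, 21, 20, 20, 20, 20, 20, 19, 18, 18, 16, 16, 16.
Put 21 m³ in container 1; 29 m³ remain.
Put 21 m³ in container 1; 8 m³ remain.
Put 21 m³ in container 2; 29 m³ remain.
Put 21 m³ in container 2; 8 m³ remain.
Put 21 m³ in container 3; 29 m³ remain.
Put 21 m³ in container 3; 8 m³ remain.
Put 21 m³ in container 4; 29 m³ remain.
Put 20 m³ in container 4; 9 m³ remain.
Put 20 m³ in container 5; 30 m³ remain.
Put 20 m³ in container 5; 10 m³ remain.
Put 20 m³ in container 6; 30 m³ remain.
Put 20 m³ in container 6; 10 m³ remain.
Put 19 m³ in container 7; 31 m³ remain.
Put 18 m³ in container 7; 13 m³ remain.
Put 18 m³ in container 8; 32 m³ remain.
Put 16 m³ in container 8; 16 m³ remain.
Put 16 m³ in container 8; 0 m³ remain.
Put 16 m³ in container 9; 34 m³ remain.
Final containers: [21,21] [21,21] [21,21] [21,20] [20,20] [20,20] [19,18] [18,16,16] [16].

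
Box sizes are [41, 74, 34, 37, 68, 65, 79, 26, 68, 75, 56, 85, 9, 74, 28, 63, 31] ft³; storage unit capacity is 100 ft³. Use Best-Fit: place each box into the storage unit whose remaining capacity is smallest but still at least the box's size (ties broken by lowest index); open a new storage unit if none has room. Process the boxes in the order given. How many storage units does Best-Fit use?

41 ft³ → storage unit 1 (remaining 59 ft³)
74 ft³ → storage unit 2 (remaining 26 ft³)
34 ft³ → storage unit 1 (remaining 25 ft³)
37 ft³ → storage unit 3 (remaining 63 ft³)
68 ft³ → storage unit 4 (remaining 32 ft³)
65 ft³ → storage unit 5 (remaining 35 ft³)
79 ft³ → storage unit 6 (remaining 21 ft³)
26 ft³ → storage unit 2 (remaining 0 ft³)
68 ft³ → storage unit 7 (remaining 32 ft³)
75 ft³ → storage unit 8 (remaining 25 ft³)
56 ft³ → storage unit 3 (remaining 7 ft³)
85 ft³ → storage unit 9 (remaining 15 ft³)
9 ft³ → storage unit 9 (remaining 6 ft³)
74 ft³ → storage unit 10 (remaining 26 ft³)
28 ft³ → storage unit 4 (remaining 4 ft³)
63 ft³ → storage unit 11 (remaining 37 ft³)
31 ft³ → storage unit 7 (remaining 1 ft³)
Final storage units: [41,34] [74,26] [37,56] [68,28] [65] [79] [68,31] [75] [85,9] [74] [63].

11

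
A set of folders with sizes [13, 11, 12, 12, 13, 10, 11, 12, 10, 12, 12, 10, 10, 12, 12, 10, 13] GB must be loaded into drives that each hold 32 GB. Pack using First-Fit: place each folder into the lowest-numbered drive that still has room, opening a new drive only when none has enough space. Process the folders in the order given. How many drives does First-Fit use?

drive 1: place 13 GB, 19 GB left
drive 1: place 11 GB, 8 GB left
drive 2: place 12 GB, 20 GB left
drive 2: place 12 GB, 8 GB left
drive 3: place 13 GB, 19 GB left
drive 3: place 10 GB, 9 GB left
drive 4: place 11 GB, 21 GB left
drive 4: place 12 GB, 9 GB left
drive 5: place 10 GB, 22 GB left
drive 5: place 12 GB, 10 GB left
drive 6: place 12 GB, 20 GB left
drive 5: place 10 GB, 0 GB left
drive 6: place 10 GB, 10 GB left
drive 7: place 12 GB, 20 GB left
drive 7: place 12 GB, 8 GB left
drive 6: place 10 GB, 0 GB left
drive 8: place 13 GB, 19 GB left

8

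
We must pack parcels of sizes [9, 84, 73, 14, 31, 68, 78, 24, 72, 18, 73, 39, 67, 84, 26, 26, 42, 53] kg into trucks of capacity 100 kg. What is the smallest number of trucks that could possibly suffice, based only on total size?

9 trucks

Total size = 9 + 84 + 73 + 14 + 31 + 68 + 78 + 24 + 72 + 18 + 73 + 39 + 67 + 84 + 26 + 26 + 42 + 53 = 881 kg.
⌈881 / 100⌉ = 9.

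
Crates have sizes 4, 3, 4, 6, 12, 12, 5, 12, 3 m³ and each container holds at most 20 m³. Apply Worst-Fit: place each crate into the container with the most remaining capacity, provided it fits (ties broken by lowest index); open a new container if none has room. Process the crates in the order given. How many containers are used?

4

4 m³ → container 1 (remaining 16 m³)
3 m³ → container 1 (remaining 13 m³)
4 m³ → container 1 (remaining 9 m³)
6 m³ → container 1 (remaining 3 m³)
12 m³ → container 2 (remaining 8 m³)
12 m³ → container 3 (remaining 8 m³)
5 m³ → container 2 (remaining 3 m³)
12 m³ → container 4 (remaining 8 m³)
3 m³ → container 3 (remaining 5 m³)
Final containers: [4,3,4,6] [12,5] [12,3] [12].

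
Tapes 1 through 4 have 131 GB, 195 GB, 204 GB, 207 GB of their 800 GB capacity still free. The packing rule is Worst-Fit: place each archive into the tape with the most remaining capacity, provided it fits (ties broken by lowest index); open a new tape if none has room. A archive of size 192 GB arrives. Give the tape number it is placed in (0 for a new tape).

4

Tapes with room: tape 2 (195 GB), tape 3 (204 GB), tape 4 (207 GB).
Most room is tape 4 with 207 GB free.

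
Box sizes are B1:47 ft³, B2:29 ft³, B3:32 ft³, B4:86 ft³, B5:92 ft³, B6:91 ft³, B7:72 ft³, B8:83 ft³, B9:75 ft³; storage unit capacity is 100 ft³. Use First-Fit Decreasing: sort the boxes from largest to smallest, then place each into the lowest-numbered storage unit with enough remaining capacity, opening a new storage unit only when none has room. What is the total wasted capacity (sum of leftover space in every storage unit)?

Sorted descending: 92, 91, 86, 83, 75, 72, 47, 32, 29.
storage unit 1: place 92 ft³, 8 ft³ left
storage unit 2: place 91 ft³, 9 ft³ left
storage unit 3: place 86 ft³, 14 ft³ left
storage unit 4: place 83 ft³, 17 ft³ left
storage unit 5: place 75 ft³, 25 ft³ left
storage unit 6: place 72 ft³, 28 ft³ left
storage unit 7: place 47 ft³, 53 ft³ left
storage unit 7: place 32 ft³, 21 ft³ left
storage unit 8: place 29 ft³, 71 ft³ left
8 storage units × 100 ft³ = 800 ft³; used 607 ft³; unused 193 ft³.

193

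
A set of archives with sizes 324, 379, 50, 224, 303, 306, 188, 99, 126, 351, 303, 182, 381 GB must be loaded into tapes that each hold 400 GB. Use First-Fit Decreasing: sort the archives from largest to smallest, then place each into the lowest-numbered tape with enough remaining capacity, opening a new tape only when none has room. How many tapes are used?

Sorted descending: 381, 379, 351, 324, 306, 303, 303, 224, 188, 182, 126, 99, 50.
tape 1: place 381 GB, 19 GB left
tape 2: place 379 GB, 21 GB left
tape 3: place 351 GB, 49 GB left
tape 4: place 324 GB, 76 GB left
tape 5: place 306 GB, 94 GB left
tape 6: place 303 GB, 97 GB left
tape 7: place 303 GB, 97 GB left
tape 8: place 224 GB, 176 GB left
tape 9: place 188 GB, 212 GB left
tape 9: place 182 GB, 30 GB left
tape 8: place 126 GB, 50 GB left
tape 10: place 99 GB, 301 GB left
tape 4: place 50 GB, 26 GB left

10 tapes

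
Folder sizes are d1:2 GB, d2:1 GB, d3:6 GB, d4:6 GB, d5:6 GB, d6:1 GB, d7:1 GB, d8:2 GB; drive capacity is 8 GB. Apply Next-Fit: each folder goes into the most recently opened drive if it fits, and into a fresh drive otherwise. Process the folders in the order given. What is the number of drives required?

d1 (2 GB) → drive 1 (remaining 6 GB)
d2 (1 GB) → drive 1 (remaining 5 GB)
d3 (6 GB) → drive 2 (remaining 2 GB)
d4 (6 GB) → drive 3 (remaining 2 GB)
d5 (6 GB) → drive 4 (remaining 2 GB)
d6 (1 GB) → drive 4 (remaining 1 GB)
d7 (1 GB) → drive 4 (remaining 0 GB)
d8 (2 GB) → drive 5 (remaining 6 GB)
Final drives: [2,1] [6] [6] [6,1,1] [2].

5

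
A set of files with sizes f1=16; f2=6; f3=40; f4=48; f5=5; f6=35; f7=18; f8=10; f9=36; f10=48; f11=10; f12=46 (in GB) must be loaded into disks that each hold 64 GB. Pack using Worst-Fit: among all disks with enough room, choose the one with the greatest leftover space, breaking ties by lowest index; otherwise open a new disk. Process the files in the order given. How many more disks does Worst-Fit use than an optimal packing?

0

Worst-Fit: [16,6,40] [48,5,10] [35,18] [36,10] [48] [46] → 6 disks.
6 files exceed 32 GB (half the capacity), and no two of those can share a disk, so at least 6 disks are needed.
So 6 is already optimal.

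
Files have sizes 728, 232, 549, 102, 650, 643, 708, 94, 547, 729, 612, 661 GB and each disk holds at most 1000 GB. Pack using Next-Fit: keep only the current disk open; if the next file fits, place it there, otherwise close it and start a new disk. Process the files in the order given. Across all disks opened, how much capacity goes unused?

2745

728 GB → disk 1 (remaining 272 GB)
232 GB → disk 1 (remaining 40 GB)
549 GB → disk 2 (remaining 451 GB)
102 GB → disk 2 (remaining 349 GB)
650 GB → disk 3 (remaining 350 GB)
643 GB → disk 4 (remaining 357 GB)
708 GB → disk 5 (remaining 292 GB)
94 GB → disk 5 (remaining 198 GB)
547 GB → disk 6 (remaining 453 GB)
729 GB → disk 7 (remaining 271 GB)
612 GB → disk 8 (remaining 388 GB)
661 GB → disk 9 (remaining 339 GB)
9 disks × 1000 GB = 9000 GB; used 6255 GB; unused 2745 GB.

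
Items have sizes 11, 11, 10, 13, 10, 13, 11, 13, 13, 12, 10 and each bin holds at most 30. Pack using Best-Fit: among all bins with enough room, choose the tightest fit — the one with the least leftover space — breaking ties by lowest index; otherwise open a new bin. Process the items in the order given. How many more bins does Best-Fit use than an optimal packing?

1

Best-Fit: [11,11] [10,13] [10,13] [11,13] [13,12] [10] → 6 bins.
Total size 127; any packing needs at least ⌈127/30⌉ = 5 bins.
An optimal packing achieves that bound: [13,13] [13,13] [12,11] [11,11] [10,10,10] → 5 bins.
Excess: 6 − 5 = 1.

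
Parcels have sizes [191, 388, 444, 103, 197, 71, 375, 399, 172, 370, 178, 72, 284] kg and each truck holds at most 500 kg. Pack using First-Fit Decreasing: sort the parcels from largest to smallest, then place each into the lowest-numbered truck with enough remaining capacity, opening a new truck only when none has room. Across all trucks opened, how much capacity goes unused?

Sorted descending: 444, 399, 388, 375, 370, 284, 197, 191, 178, 172, 103, 72, 71.
Put 444 kg in truck 1; 56 kg remain.
Put 399 kg in truck 2; 101 kg remain.
Put 388 kg in truck 3; 112 kg remain.
Put 375 kg in truck 4; 125 kg remain.
Put 370 kg in truck 5; 130 kg remain.
Put 284 kg in truck 6; 216 kg remain.
Put 197 kg in truck 6; 19 kg remain.
Put 191 kg in truck 7; 309 kg remain.
Put 178 kg in truck 7; 131 kg remain.
Put 172 kg in truck 8; 328 kg remain.
Put 103 kg in truck 3; 9 kg remain.
Put 72 kg in truck 2; 29 kg remain.
Put 71 kg in truck 4; 54 kg remain.
8 trucks × 500 kg = 4000 kg; used 3244 kg; unused 756 kg.

756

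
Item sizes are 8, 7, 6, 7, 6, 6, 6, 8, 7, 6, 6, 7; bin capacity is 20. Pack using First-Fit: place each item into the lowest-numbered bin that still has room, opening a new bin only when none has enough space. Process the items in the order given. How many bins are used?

8 → bin 1 (remaining 12)
7 → bin 1 (remaining 5)
6 → bin 2 (remaining 14)
7 → bin 2 (remaining 7)
6 → bin 2 (remaining 1)
6 → bin 3 (remaining 14)
6 → bin 3 (remaining 8)
8 → bin 3 (remaining 0)
7 → bin 4 (remaining 13)
6 → bin 4 (remaining 7)
6 → bin 4 (remaining 1)
7 → bin 5 (remaining 13)
Final bins: [8,7] [6,7,6] [6,6,8] [7,6,6] [7].

5 bins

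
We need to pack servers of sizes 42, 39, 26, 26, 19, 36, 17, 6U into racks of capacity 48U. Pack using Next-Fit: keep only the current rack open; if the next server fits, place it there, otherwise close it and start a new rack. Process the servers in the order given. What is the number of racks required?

6

Put 42U in rack 1; 6U remain.
Put 39U in rack 2; 9U remain.
Put 26U in rack 3; 22U remain.
Put 26U in rack 4; 22U remain.
Put 19U in rack 4; 3U remain.
Put 36U in rack 5; 12U remain.
Put 17U in rack 6; 31U remain.
Put 6U in rack 6; 25U remain.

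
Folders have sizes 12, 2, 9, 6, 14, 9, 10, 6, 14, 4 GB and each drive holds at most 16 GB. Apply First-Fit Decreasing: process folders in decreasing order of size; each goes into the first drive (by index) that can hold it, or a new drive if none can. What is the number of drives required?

Sorted descending: 14, 14, 12, 10, 9, 9, 6, 6, 4, 2.
drive 1: place 14 GB, 2 GB left
drive 2: place 14 GB, 2 GB left
drive 3: place 12 GB, 4 GB left
drive 4: place 10 GB, 6 GB left
drive 5: place 9 GB, 7 GB left
drive 6: place 9 GB, 7 GB left
drive 4: place 6 GB, 0 GB left
drive 5: place 6 GB, 1 GB left
drive 3: place 4 GB, 0 GB left
drive 1: place 2 GB, 0 GB left

6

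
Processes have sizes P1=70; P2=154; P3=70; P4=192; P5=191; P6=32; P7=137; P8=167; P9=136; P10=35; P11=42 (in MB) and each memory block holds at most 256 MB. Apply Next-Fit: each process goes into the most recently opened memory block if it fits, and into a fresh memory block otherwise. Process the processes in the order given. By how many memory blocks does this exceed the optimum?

1

Next-Fit: [70,154] [70] [192] [191,32] [137] [167] [136,35,42] → 7 memory blocks.
6 processes exceed 128 MB (half the capacity), and no two of those can share a memory block, so at least 6 memory blocks are needed.
An optimal packing achieves that bound: [192,42] [191,35] [167,70] [154,70,32] [137] [136] → 6 memory blocks.
Excess: 7 − 6 = 1.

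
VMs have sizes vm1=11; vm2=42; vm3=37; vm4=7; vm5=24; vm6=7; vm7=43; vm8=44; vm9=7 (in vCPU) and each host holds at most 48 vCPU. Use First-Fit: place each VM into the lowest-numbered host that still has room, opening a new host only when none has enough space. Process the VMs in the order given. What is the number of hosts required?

host 1: place vm1 (11 vCPU), 37 vCPU left
host 2: place vm2 (42 vCPU), 6 vCPU left
host 1: place vm3 (37 vCPU), 0 vCPU left
host 3: place vm4 (7 vCPU), 41 vCPU left
host 3: place vm5 (24 vCPU), 17 vCPU left
host 3: place vm6 (7 vCPU), 10 vCPU left
host 4: place vm7 (43 vCPU), 5 vCPU left
host 5: place vm8 (44 vCPU), 4 vCPU left
host 3: place vm9 (7 vCPU), 3 vCPU left

5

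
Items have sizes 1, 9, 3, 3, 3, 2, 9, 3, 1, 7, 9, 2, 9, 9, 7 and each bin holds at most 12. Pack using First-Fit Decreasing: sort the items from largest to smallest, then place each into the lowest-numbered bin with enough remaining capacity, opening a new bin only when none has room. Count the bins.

Sorted descending: 9, 9, 9, 9, 9, 7, 7, 3, 3, 3, 3, 2, 2, 1, 1.
bin 1: place 9, 3 left
bin 2: place 9, 3 left
bin 3: place 9, 3 left
bin 4: place 9, 3 left
bin 5: place 9, 3 left
bin 6: place 7, 5 left
bin 7: place 7, 5 left
bin 1: place 3, 0 left
bin 2: place 3, 0 left
bin 3: place 3, 0 left
bin 4: place 3, 0 left
bin 5: place 2, 1 left
bin 6: place 2, 3 left
bin 5: place 1, 0 left
bin 6: place 1, 2 left

7 bins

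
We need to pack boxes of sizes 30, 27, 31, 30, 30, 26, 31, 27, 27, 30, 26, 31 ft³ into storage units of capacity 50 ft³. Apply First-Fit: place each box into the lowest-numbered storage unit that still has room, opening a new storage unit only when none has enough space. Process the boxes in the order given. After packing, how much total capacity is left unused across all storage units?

254

storage unit 1: place 30 ft³, 20 ft³ left
storage unit 2: place 27 ft³, 23 ft³ left
storage unit 3: place 31 ft³, 19 ft³ left
storage unit 4: place 30 ft³, 20 ft³ left
storage unit 5: place 30 ft³, 20 ft³ left
storage unit 6: place 26 ft³, 24 ft³ left
storage unit 7: place 31 ft³, 19 ft³ left
storage unit 8: place 27 ft³, 23 ft³ left
storage unit 9: place 27 ft³, 23 ft³ left
storage unit 10: place 30 ft³, 20 ft³ left
storage unit 11: place 26 ft³, 24 ft³ left
storage unit 12: place 31 ft³, 19 ft³ left
12 storage units × 50 ft³ = 600 ft³; used 346 ft³; unused 254 ft³.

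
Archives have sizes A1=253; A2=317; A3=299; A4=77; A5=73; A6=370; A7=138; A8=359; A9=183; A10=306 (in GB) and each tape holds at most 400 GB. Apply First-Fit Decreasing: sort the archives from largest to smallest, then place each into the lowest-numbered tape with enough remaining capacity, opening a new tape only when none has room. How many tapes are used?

Sorted descending: 370, 359, 317, 306, 299, 253, 183, 138, 77, 73.
370 GB → tape 1 (remaining 30 GB)
359 GB → tape 2 (remaining 41 GB)
317 GB → tape 3 (remaining 83 GB)
306 GB → tape 4 (remaining 94 GB)
299 GB → tape 5 (remaining 101 GB)
253 GB → tape 6 (remaining 147 GB)
183 GB → tape 7 (remaining 217 GB)
138 GB → tape 6 (remaining 9 GB)
77 GB → tape 3 (remaining 6 GB)
73 GB → tape 4 (remaining 21 GB)
Final tapes: [370] [359] [317,77] [306,73] [299] [253,138] [183].

7 tapes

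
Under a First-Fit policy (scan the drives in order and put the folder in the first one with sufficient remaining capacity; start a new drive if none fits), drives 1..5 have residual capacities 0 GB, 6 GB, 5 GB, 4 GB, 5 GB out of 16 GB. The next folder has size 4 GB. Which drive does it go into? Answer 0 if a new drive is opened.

Drives with room: drive 2 (6 GB), drive 3 (5 GB), drive 4 (4 GB), drive 5 (5 GB).
The first with room is drive 2.

2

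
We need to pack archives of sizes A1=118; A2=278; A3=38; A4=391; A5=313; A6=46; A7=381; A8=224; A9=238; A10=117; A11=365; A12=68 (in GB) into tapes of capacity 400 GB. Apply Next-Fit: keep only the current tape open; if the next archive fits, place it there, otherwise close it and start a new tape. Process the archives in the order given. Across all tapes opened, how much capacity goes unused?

1023

Put A1 (118 GB) in tape 1; 282 GB remain.
Put A2 (278 GB) in tape 1; 4 GB remain.
Put A3 (38 GB) in tape 2; 362 GB remain.
Put A4 (391 GB) in tape 3; 9 GB remain.
Put A5 (313 GB) in tape 4; 87 GB remain.
Put A6 (46 GB) in tape 4; 41 GB remain.
Put A7 (381 GB) in tape 5; 19 GB remain.
Put A8 (224 GB) in tape 6; 176 GB remain.
Put A9 (238 GB) in tape 7; 162 GB remain.
Put A10 (117 GB) in tape 7; 45 GB remain.
Put A11 (365 GB) in tape 8; 35 GB remain.
Put A12 (68 GB) in tape 9; 332 GB remain.
9 tapes × 400 GB = 3600 GB; used 2577 GB; unused 1023 GB.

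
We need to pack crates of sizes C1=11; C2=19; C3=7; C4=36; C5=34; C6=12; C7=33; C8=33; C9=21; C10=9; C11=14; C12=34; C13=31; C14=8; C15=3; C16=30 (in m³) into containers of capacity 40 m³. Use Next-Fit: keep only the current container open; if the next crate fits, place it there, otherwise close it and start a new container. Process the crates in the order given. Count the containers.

11 containers

C1 (11 m³) → container 1 (remaining 29 m³)
C2 (19 m³) → container 1 (remaining 10 m³)
C3 (7 m³) → container 1 (remaining 3 m³)
C4 (36 m³) → container 2 (remaining 4 m³)
C5 (34 m³) → container 3 (remaining 6 m³)
C6 (12 m³) → container 4 (remaining 28 m³)
C7 (33 m³) → container 5 (remaining 7 m³)
C8 (33 m³) → container 6 (remaining 7 m³)
C9 (21 m³) → container 7 (remaining 19 m³)
C10 (9 m³) → container 7 (remaining 10 m³)
C11 (14 m³) → container 8 (remaining 26 m³)
C12 (34 m³) → container 9 (remaining 6 m³)
C13 (31 m³) → container 10 (remaining 9 m³)
C14 (8 m³) → container 10 (remaining 1 m³)
C15 (3 m³) → container 11 (remaining 37 m³)
C16 (30 m³) → container 11 (remaining 7 m³)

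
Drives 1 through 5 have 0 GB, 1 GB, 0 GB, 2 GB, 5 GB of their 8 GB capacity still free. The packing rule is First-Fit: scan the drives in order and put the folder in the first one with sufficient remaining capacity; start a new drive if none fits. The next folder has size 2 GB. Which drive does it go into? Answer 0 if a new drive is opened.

Drives with room: drive 4 (2 GB), drive 5 (5 GB).
The first with room is drive 4.

4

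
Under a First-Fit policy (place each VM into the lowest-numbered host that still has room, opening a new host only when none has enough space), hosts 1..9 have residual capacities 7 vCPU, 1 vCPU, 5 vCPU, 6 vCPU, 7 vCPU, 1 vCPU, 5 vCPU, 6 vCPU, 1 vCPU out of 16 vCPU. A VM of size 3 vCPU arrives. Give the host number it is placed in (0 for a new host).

Hosts with room: host 1 (7 vCPU), host 3 (5 vCPU), host 4 (6 vCPU), host 5 (7 vCPU), host 7 (5 vCPU), host 8 (6 vCPU).
The first with room is host 1.

1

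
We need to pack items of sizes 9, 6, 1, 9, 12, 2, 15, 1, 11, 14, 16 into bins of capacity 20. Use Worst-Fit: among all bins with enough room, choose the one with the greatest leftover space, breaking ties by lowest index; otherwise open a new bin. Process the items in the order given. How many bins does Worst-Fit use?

7 bins

9 → bin 1 (remaining 11)
6 → bin 1 (remaining 5)
1 → bin 1 (remaining 4)
9 → bin 2 (remaining 11)
12 → bin 3 (remaining 8)
2 → bin 2 (remaining 9)
15 → bin 4 (remaining 5)
1 → bin 2 (remaining 8)
11 → bin 5 (remaining 9)
14 → bin 6 (remaining 6)
16 → bin 7 (remaining 4)
Final bins: [9,6,1] [9,2,1] [12] [15] [11] [14] [16].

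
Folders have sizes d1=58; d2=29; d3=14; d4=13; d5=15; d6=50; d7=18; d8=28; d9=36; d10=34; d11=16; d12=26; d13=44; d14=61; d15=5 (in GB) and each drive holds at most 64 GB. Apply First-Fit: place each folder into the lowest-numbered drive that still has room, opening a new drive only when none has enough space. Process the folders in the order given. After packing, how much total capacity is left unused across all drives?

65

drive 1: place d1 (58 GB), 6 GB left
drive 2: place d2 (29 GB), 35 GB left
drive 2: place d3 (14 GB), 21 GB left
drive 2: place d4 (13 GB), 8 GB left
drive 3: place d5 (15 GB), 49 GB left
drive 4: place d6 (50 GB), 14 GB left
drive 3: place d7 (18 GB), 31 GB left
drive 3: place d8 (28 GB), 3 GB left
drive 5: place d9 (36 GB), 28 GB left
drive 6: place d10 (34 GB), 30 GB left
drive 5: place d11 (16 GB), 12 GB left
drive 6: place d12 (26 GB), 4 GB left
drive 7: place d13 (44 GB), 20 GB left
drive 8: place d14 (61 GB), 3 GB left
drive 1: place d15 (5 GB), 1 GB left
8 drives × 64 GB = 512 GB; used 447 GB; unused 65 GB.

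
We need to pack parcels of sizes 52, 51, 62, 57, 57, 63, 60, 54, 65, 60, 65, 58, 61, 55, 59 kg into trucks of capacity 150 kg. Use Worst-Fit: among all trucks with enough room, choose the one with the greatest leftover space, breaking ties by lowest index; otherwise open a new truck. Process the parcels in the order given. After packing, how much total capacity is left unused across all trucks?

Put 52 kg in truck 1; 98 kg remain.
Put 51 kg in truck 1; 47 kg remain.
Put 62 kg in truck 2; 88 kg remain.
Put 57 kg in truck 2; 31 kg remain.
Put 57 kg in truck 3; 93 kg remain.
Put 63 kg in truck 3; 30 kg remain.
Put 60 kg in truck 4; 90 kg remain.
Put 54 kg in truck 4; 36 kg remain.
Put 65 kg in truck 5; 85 kg remain.
Put 60 kg in truck 5; 25 kg remain.
Put 65 kg in truck 6; 85 kg remain.
Put 58 kg in truck 6; 27 kg remain.
Put 61 kg in truck 7; 89 kg remain.
Put 55 kg in truck 7; 34 kg remain.
Put 59 kg in truck 8; 91 kg remain.
8 trucks × 150 kg = 1200 kg; used 879 kg; unused 321 kg.

321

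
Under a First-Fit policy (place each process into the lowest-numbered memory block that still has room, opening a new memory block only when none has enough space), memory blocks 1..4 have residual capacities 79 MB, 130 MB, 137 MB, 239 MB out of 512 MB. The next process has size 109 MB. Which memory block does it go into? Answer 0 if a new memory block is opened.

2

Memory blocks with room: memory block 2 (130 MB), memory block 3 (137 MB), memory block 4 (239 MB).
The first with room is memory block 2.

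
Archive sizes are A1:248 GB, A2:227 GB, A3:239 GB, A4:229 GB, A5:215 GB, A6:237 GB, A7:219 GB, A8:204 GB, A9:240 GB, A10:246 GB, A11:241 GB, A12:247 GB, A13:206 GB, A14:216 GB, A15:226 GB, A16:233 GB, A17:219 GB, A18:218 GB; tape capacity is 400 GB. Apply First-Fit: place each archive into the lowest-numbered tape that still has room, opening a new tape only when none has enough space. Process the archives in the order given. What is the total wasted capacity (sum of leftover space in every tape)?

tape 1: place A1 (248 GB), 152 GB left
tape 2: place A2 (227 GB), 173 GB left
tape 3: place A3 (239 GB), 161 GB left
tape 4: place A4 (229 GB), 171 GB left
tape 5: place A5 (215 GB), 185 GB left
tape 6: place A6 (237 GB), 163 GB left
tape 7: place A7 (219 GB), 181 GB left
tape 8: place A8 (204 GB), 196 GB left
tape 9: place A9 (240 GB), 160 GB left
tape 10: place A10 (246 GB), 154 GB left
tape 11: place A11 (241 GB), 159 GB left
tape 12: place A12 (247 GB), 153 GB left
tape 13: place A13 (206 GB), 194 GB left
tape 14: place A14 (216 GB), 184 GB left
tape 15: place A15 (226 GB), 174 GB left
tape 16: place A16 (233 GB), 167 GB left
tape 17: place A17 (219 GB), 181 GB left
tape 18: place A18 (218 GB), 182 GB left
18 tapes × 400 GB = 7200 GB; used 4110 GB; unused 3090 GB.

3090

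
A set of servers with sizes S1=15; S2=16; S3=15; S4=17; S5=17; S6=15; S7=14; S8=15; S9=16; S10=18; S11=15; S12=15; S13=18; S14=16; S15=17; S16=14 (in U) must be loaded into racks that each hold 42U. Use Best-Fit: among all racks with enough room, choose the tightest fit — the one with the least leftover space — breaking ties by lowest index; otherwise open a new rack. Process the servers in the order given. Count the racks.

S1 (15U) → rack 1 (remaining 27U)
S2 (16U) → rack 1 (remaining 11U)
S3 (15U) → rack 2 (remaining 27U)
S4 (17U) → rack 2 (remaining 10U)
S5 (17U) → rack 3 (remaining 25U)
S6 (15U) → rack 3 (remaining 10U)
S7 (14U) → rack 4 (remaining 28U)
S8 (15U) → rack 4 (remaining 13U)
S9 (16U) → rack 5 (remaining 26U)
S10 (18U) → rack 5 (remaining 8U)
S11 (15U) → rack 6 (remaining 27U)
S12 (15U) → rack 6 (remaining 12U)
S13 (18U) → rack 7 (remaining 24U)
S14 (16U) → rack 7 (remaining 8U)
S15 (17U) → rack 8 (remaining 25U)
S16 (14U) → rack 8 (remaining 11U)
Final racks: [15,16] [15,17] [17,15] [14,15] [16,18] [15,15] [18,16] [17,14].

8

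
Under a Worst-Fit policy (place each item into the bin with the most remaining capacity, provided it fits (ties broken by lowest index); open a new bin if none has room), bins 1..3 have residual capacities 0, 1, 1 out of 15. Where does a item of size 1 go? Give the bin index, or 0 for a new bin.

2

Bins with room: bin 2 (1), bin 3 (1).
Most room is bin 2 with 1 free.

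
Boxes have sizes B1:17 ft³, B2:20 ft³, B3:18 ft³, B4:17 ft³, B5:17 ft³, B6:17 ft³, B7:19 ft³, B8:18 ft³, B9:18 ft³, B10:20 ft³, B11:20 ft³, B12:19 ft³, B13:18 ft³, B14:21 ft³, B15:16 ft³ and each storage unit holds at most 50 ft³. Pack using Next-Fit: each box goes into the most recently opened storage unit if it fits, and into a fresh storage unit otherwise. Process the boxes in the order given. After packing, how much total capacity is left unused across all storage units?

125

Put B1 (17 ft³) in storage unit 1; 33 ft³ remain.
Put B2 (20 ft³) in storage unit 1; 13 ft³ remain.
Put B3 (18 ft³) in storage unit 2; 32 ft³ remain.
Put B4 (17 ft³) in storage unit 2; 15 ft³ remain.
Put B5 (17 ft³) in storage unit 3; 33 ft³ remain.
Put B6 (17 ft³) in storage unit 3; 16 ft³ remain.
Put B7 (19 ft³) in storage unit 4; 31 ft³ remain.
Put B8 (18 ft³) in storage unit 4; 13 ft³ remain.
Put B9 (18 ft³) in storage unit 5; 32 ft³ remain.
Put B10 (20 ft³) in storage unit 5; 12 ft³ remain.
Put B11 (20 ft³) in storage unit 6; 30 ft³ remain.
Put B12 (19 ft³) in storage unit 6; 11 ft³ remain.
Put B13 (18 ft³) in storage unit 7; 32 ft³ remain.
Put B14 (21 ft³) in storage unit 7; 11 ft³ remain.
Put B15 (16 ft³) in storage unit 8; 34 ft³ remain.
8 storage units × 50 ft³ = 400 ft³; used 275 ft³; unused 125 ft³.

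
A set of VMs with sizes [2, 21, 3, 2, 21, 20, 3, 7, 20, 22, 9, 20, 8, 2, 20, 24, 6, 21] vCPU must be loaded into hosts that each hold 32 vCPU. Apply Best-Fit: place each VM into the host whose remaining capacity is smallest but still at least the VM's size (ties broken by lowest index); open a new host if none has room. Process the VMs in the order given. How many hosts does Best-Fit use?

Put 2 vCPU in host 1; 30 vCPU remain.
Put 21 vCPU in host 1; 9 vCPU remain.
Put 3 vCPU in host 1; 6 vCPU remain.
Put 2 vCPU in host 1; 4 vCPU remain.
Put 21 vCPU in host 2; 11 vCPU remain.
Put 20 vCPU in host 3; 12 vCPU remain.
Put 3 vCPU in host 1; 1 vCPU remain.
Put 7 vCPU in host 2; 4 vCPU remain.
Put 20 vCPU in host 4; 12 vCPU remain.
Put 22 vCPU in host 5; 10 vCPU remain.
Put 9 vCPU in host 5; 1 vCPU remain.
Put 20 vCPU in host 6; 12 vCPU remain.
Put 8 vCPU in host 3; 4 vCPU remain.
Put 2 vCPU in host 2; 2 vCPU remain.
Put 20 vCPU in host 7; 12 vCPU remain.
Put 24 vCPU in host 8; 8 vCPU remain.
Put 6 vCPU in host 8; 2 vCPU remain.
Put 21 vCPU in host 9; 11 vCPU remain.

9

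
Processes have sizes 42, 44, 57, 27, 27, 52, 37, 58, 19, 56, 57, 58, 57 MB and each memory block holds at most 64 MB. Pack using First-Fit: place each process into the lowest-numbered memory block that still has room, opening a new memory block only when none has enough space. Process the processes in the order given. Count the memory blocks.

11 memory blocks

42 MB → memory block 1 (remaining 22 MB)
44 MB → memory block 2 (remaining 20 MB)
57 MB → memory block 3 (remaining 7 MB)
27 MB → memory block 4 (remaining 37 MB)
27 MB → memory block 4 (remaining 10 MB)
52 MB → memory block 5 (remaining 12 MB)
37 MB → memory block 6 (remaining 27 MB)
58 MB → memory block 7 (remaining 6 MB)
19 MB → memory block 1 (remaining 3 MB)
56 MB → memory block 8 (remaining 8 MB)
57 MB → memory block 9 (remaining 7 MB)
58 MB → memory block 10 (remaining 6 MB)
57 MB → memory block 11 (remaining 7 MB)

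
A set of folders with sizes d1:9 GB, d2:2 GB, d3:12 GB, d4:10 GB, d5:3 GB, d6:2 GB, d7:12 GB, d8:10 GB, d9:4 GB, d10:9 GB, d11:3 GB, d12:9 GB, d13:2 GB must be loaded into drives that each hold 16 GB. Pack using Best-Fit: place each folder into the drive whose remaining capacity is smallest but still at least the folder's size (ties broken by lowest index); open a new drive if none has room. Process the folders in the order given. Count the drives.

7

Put d1 (9 GB) in drive 1; 7 GB remain.
Put d2 (2 GB) in drive 1; 5 GB remain.
Put d3 (12 GB) in drive 2; 4 GB remain.
Put d4 (10 GB) in drive 3; 6 GB remain.
Put d5 (3 GB) in drive 2; 1 GB remain.
Put d6 (2 GB) in drive 1; 3 GB remain.
Put d7 (12 GB) in drive 4; 4 GB remain.
Put d8 (10 GB) in drive 5; 6 GB remain.
Put d9 (4 GB) in drive 4; 0 GB remain.
Put d10 (9 GB) in drive 6; 7 GB remain.
Put d11 (3 GB) in drive 1; 0 GB remain.
Put d12 (9 GB) in drive 7; 7 GB remain.
Put d13 (2 GB) in drive 3; 4 GB remain.
Final drives: [9,2,2,3] [12,3] [10,2] [12,4] [10] [9] [9].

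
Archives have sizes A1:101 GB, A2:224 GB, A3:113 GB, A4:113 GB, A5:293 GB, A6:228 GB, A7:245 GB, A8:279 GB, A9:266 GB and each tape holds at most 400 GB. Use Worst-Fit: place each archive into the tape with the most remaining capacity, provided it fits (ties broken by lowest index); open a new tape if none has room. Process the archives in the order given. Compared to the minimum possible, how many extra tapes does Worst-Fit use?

Worst-Fit: [101,224] [113,113] [293] [228] [245] [279] [266] → 7 tapes.
6 archives exceed 200 GB (half the capacity), and no two of those can share a tape, so at least 6 tapes are needed.
An optimal packing achieves that bound: [293,101] [279,113] [266,113] [245] [228] [224] → 6 tapes.
Excess: 7 − 6 = 1.

1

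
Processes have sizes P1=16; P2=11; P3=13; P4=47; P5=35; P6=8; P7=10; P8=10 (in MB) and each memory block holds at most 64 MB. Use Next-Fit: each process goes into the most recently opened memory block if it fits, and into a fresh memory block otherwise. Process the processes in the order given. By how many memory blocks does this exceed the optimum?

0

Next-Fit: [16,11,13] [47] [35,8,10,10] → 3 memory blocks.
Total size 150 MB; any packing needs at least ⌈150/64⌉ = 3 memory blocks.
So 3 is already optimal.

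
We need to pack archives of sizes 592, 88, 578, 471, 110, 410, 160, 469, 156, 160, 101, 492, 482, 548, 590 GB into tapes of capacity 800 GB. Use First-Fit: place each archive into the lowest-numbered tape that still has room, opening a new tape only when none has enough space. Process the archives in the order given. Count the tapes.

9 tapes

tape 1: place 592 GB, 208 GB left
tape 1: place 88 GB, 120 GB left
tape 2: place 578 GB, 222 GB left
tape 3: place 471 GB, 329 GB left
tape 1: place 110 GB, 10 GB left
tape 4: place 410 GB, 390 GB left
tape 2: place 160 GB, 62 GB left
tape 5: place 469 GB, 331 GB left
tape 3: place 156 GB, 173 GB left
tape 3: place 160 GB, 13 GB left
tape 4: place 101 GB, 289 GB left
tape 6: place 492 GB, 308 GB left
tape 7: place 482 GB, 318 GB left
tape 8: place 548 GB, 252 GB left
tape 9: place 590 GB, 210 GB left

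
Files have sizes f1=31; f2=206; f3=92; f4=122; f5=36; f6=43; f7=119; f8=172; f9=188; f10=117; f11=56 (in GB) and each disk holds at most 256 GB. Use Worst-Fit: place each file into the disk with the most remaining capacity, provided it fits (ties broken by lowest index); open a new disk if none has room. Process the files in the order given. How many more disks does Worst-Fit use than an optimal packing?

Worst-Fit: [31,206] [92,122,36] [43,119] [172] [188] [117,56] → 6 disks.
Total size 1182 GB; any packing needs at least ⌈1182/256⌉ = 5 disks.
An optimal packing achieves that bound: [206,43] [188,56] [172,36,31] [122,119] [117,92] → 5 disks.
Excess: 6 − 5 = 1.

1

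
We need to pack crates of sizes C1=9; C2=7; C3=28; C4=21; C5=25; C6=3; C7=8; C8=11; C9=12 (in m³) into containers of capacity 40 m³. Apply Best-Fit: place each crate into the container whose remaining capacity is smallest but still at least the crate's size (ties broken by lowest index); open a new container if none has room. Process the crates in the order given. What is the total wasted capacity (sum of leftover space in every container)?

Put C1 (9 m³) in container 1; 31 m³ remain.
Put C2 (7 m³) in container 1; 24 m³ remain.
Put C3 (28 m³) in container 2; 12 m³ remain.
Put C4 (21 m³) in container 1; 3 m³ remain.
Put C5 (25 m³) in container 3; 15 m³ remain.
Put C6 (3 m³) in container 1; 0 m³ remain.
Put C7 (8 m³) in container 2; 4 m³ remain.
Put C8 (11 m³) in container 3; 4 m³ remain.
Put C9 (12 m³) in container 4; 28 m³ remain.
4 containers × 40 m³ = 160 m³; used 124 m³; unused 36 m³.

36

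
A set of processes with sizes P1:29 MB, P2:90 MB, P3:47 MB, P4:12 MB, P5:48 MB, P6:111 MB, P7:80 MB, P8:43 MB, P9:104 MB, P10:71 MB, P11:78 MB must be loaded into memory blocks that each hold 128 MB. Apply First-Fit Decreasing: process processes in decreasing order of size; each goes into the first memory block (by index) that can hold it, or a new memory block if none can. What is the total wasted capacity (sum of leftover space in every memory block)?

Sorted descending: 111, 104, 90, 80, 78, 71, 48, 47, 43, 29, 12.
memory block 1: place 111 MB, 17 MB left
memory block 2: place 104 MB, 24 MB left
memory block 3: place 90 MB, 38 MB left
memory block 4: place 80 MB, 48 MB left
memory block 5: place 78 MB, 50 MB left
memory block 6: place 71 MB, 57 MB left
memory block 4: place 48 MB, 0 MB left
memory block 5: place 47 MB, 3 MB left
memory block 6: place 43 MB, 14 MB left
memory block 3: place 29 MB, 9 MB left
memory block 1: place 12 MB, 5 MB left
6 memory blocks × 128 MB = 768 MB; used 713 MB; unused 55 MB.

55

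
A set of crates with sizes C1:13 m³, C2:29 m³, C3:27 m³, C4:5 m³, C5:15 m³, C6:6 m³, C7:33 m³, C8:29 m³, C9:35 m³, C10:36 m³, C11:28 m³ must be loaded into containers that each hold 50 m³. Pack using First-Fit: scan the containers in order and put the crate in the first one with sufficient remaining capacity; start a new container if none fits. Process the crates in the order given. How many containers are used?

container 1: place C1 (13 m³), 37 m³ left
container 1: place C2 (29 m³), 8 m³ left
container 2: place C3 (27 m³), 23 m³ left
container 1: place C4 (5 m³), 3 m³ left
container 2: place C5 (15 m³), 8 m³ left
container 2: place C6 (6 m³), 2 m³ left
container 3: place C7 (33 m³), 17 m³ left
container 4: place C8 (29 m³), 21 m³ left
container 5: place C9 (35 m³), 15 m³ left
container 6: place C10 (36 m³), 14 m³ left
container 7: place C11 (28 m³), 22 m³ left
Final containers: [13,29,5] [27,15,6] [33] [29] [35] [36] [28].

7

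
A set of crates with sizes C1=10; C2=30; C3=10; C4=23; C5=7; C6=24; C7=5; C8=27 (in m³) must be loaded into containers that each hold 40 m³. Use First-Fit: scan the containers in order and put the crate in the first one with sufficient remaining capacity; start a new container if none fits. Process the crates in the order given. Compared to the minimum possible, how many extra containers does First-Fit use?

First-Fit: [10,30] [10,23,7] [24,5] [27] → 4 containers.
Total size 136 m³; any packing needs at least ⌈136/40⌉ = 4 containers.
So 4 is already optimal.

0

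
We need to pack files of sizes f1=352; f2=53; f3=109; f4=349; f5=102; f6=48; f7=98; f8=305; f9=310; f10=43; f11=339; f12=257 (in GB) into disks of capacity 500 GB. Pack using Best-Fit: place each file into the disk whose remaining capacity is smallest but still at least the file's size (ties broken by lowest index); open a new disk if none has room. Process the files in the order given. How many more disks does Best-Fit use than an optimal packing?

0

Best-Fit: [352,53,48,43] [109,349] [102,98,257] [305] [310] [339] → 6 disks.
6 files exceed 250 GB (half the capacity), and no two of those can share a disk, so at least 6 disks are needed.
So 6 is already optimal.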